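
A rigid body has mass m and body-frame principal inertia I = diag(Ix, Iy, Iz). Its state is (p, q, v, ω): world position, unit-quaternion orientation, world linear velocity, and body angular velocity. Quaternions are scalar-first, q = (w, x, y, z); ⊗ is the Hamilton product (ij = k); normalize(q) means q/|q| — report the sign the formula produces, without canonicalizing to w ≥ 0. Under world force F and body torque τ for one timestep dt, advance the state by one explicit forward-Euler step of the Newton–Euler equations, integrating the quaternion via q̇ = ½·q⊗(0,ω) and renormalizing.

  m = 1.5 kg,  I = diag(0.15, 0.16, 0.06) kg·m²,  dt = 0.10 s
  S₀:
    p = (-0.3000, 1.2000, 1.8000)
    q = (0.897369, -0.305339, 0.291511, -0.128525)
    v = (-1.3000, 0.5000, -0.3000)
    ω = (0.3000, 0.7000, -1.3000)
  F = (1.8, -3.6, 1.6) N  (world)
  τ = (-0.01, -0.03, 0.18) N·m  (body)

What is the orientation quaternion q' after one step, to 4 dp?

q' = (0.8809, -0.3055, 0.3003, -0.2013)

2q̇ = q⊗(0,ω) = (-0.2795385, -0.0197861, 0.1926601, -1.4677703)
updated quaternion q' = (0.8809, -0.3055, 0.3003, -0.2013)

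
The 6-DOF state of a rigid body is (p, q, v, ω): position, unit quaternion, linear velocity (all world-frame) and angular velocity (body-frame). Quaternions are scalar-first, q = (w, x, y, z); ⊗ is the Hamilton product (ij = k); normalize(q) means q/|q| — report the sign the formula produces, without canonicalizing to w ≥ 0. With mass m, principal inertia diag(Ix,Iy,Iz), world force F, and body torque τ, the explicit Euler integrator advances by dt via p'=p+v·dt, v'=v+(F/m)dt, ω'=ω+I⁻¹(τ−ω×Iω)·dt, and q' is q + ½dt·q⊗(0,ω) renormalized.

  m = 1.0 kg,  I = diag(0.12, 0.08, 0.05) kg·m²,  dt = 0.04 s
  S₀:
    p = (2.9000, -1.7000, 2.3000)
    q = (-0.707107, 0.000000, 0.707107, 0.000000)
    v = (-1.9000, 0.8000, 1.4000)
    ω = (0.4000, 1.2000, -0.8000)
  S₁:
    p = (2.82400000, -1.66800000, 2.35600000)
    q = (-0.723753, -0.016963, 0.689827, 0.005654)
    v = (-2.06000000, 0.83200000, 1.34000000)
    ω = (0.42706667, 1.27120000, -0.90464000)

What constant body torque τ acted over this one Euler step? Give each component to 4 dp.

Δω = ω₁−ω₀ = (0.02706667, 0.07120000, -0.10464000)
I·α + gyro = (0.1100, 0.1200, -0.1500)

τ = (0.1100, 0.1200, -0.1500)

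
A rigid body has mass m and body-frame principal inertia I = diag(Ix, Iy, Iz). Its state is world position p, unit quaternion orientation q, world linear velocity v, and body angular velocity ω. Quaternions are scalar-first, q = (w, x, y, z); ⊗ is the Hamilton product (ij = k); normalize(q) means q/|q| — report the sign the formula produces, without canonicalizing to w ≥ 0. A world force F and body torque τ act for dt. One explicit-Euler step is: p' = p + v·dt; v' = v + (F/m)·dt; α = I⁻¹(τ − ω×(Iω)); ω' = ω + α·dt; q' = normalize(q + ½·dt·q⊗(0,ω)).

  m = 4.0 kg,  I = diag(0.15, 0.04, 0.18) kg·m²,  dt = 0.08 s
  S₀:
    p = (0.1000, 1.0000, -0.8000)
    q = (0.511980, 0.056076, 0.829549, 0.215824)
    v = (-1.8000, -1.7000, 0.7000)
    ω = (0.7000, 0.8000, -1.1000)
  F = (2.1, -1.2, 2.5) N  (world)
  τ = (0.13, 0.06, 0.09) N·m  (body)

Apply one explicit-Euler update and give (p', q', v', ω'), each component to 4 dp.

a = F/m = (0.5250, -0.3000, 0.6250)
p' = p + v·dt = (-0.0440, 0.8640, -0.7440)
v + (F/m)dt = (-1.7580, -1.7240, 0.7500)
ω×(Iω) gyroscopic = (-0.1232, 0.0231, -0.0616)
(τ − ω×Iω)/I = (1.6880, 0.9225, 0.8422)
ω' = ω + α·dt = (0.8350, 0.8738, -1.0326)
2q̇ = q⊗(0,ω) = (-0.4654860, -0.7267771, 0.6223444, -1.0990015)
q + ½dt·q⊗(0,ω), renormalized = (0.4924, 0.0270, 0.8528, 0.1715)

p' = (-0.0440, 0.8640, -0.7440)
q' = (0.4924, 0.0270, 0.8528, 0.1715)
v' = (-1.7580, -1.7240, 0.7500)
ω' = (0.8350, 0.8738, -1.0326)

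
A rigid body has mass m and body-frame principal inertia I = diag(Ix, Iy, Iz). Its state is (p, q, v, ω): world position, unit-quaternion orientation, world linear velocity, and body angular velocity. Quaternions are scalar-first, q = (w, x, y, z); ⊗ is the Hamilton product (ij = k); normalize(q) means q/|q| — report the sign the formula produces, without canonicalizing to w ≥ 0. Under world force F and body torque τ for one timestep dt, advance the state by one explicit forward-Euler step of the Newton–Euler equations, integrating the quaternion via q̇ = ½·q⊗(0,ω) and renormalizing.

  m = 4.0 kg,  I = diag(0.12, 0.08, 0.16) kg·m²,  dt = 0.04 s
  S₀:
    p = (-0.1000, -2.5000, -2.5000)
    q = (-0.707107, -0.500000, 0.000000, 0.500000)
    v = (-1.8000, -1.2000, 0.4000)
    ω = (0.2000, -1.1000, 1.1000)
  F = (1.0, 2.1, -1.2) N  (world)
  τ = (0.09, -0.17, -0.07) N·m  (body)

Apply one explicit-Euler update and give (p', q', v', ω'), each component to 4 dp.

p' = (-0.1720, -2.5480, -2.4840)
q' = (-0.7158, -0.4916, 0.0285, 0.4952)
v' = (-1.7900, -1.1790, 0.3880)
ω' = (0.2623, -1.1806, 1.0803)

a = F/m = (0.2500, 0.5250, -0.3000)
p + v·dt = (-0.1720, -2.5480, -2.4840)
new velocity v' = (-1.7900, -1.1790, 0.3880)
(τ − ω×Iω)/I = (1.5567, -2.0150, -0.4925)
ω' = ω + α·dt = (0.2623, -1.1806, 1.0803)
Hamilton product q⊗(0,ω) = (-0.4500000, 0.4085786, 1.4278177, -0.2278177)
q + ½dt·q⊗(0,ω), renormalized = (-0.7158, -0.4916, 0.0285, 0.4952)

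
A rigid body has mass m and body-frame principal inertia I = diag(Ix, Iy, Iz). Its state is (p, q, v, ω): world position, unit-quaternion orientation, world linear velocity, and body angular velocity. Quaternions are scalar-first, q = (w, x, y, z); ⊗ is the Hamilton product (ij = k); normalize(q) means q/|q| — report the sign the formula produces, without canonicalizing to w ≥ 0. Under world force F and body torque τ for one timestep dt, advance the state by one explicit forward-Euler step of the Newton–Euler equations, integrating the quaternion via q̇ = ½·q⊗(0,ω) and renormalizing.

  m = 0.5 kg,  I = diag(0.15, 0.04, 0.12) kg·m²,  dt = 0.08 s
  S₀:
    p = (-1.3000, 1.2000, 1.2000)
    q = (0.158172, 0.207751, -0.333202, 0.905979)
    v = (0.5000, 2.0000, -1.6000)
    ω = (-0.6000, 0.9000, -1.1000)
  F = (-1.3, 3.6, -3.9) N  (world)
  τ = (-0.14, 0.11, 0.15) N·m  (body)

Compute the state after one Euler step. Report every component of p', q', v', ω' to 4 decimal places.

precession coupling ω×(Iω) = (-0.0792, 0.0198, 0.0594)
α = I⁻¹(τ − ω×Iω) = (-0.4053, 2.2550, 0.7550)
ω' = ω + α·dt = (-0.6324, 1.0804, -1.0396)
q⊗(0,ω) = (1.4211093, -0.5437621, -0.1727065, -0.1869345)
updated quaternion q' = (0.2146, 0.1856, -0.3395, 0.8968)
a = F/m = (-2.6000, 7.2000, -7.8000)
new position p' = (-1.2600, 1.3600, 1.0720)
v + (F/m)dt = (0.2920, 2.5760, -2.2240)

p' = (-1.2600, 1.3600, 1.0720)
q' = (0.2146, 0.1856, -0.3395, 0.8968)
v' = (0.2920, 2.5760, -2.2240)
ω' = (-0.6324, 1.0804, -1.0396)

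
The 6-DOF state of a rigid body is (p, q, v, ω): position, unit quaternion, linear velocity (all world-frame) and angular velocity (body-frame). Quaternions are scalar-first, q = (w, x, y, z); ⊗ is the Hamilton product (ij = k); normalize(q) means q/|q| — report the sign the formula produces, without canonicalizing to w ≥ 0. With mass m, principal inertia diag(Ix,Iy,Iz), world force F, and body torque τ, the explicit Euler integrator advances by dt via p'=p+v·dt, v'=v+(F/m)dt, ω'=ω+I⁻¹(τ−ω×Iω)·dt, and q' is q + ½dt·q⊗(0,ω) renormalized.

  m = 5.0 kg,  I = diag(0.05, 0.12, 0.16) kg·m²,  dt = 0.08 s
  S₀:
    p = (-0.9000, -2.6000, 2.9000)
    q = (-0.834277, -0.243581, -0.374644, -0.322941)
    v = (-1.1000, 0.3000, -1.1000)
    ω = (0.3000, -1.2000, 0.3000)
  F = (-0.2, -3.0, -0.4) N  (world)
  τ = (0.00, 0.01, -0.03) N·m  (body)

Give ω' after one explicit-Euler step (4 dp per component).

ω' = (0.3230, -1.1867, 0.2976)

angular accel α = (0.2880, 0.1658, -0.0300)
ω' = ω + α·dt = (0.3230, -1.1867, 0.2976)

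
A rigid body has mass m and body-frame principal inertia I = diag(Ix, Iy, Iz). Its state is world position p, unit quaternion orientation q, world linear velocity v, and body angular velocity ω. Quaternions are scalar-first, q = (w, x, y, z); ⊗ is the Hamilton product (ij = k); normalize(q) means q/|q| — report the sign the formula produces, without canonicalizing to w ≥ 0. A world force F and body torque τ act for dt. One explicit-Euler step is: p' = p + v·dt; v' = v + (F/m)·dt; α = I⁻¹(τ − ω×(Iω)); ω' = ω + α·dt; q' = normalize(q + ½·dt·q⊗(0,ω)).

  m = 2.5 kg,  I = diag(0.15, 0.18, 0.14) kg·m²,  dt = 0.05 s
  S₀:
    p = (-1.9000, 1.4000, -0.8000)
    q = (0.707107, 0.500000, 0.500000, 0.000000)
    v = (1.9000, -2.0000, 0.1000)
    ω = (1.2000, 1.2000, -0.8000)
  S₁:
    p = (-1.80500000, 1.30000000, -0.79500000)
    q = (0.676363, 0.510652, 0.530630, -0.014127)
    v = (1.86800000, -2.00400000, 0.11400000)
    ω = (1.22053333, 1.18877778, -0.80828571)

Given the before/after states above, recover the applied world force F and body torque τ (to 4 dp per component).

ω₁ − ω₀ = (0.02053333, -0.01122222, -0.00828571)
gyro term ω₀×Iω₀ = (0.0384, -0.0096, 0.0432)
I·α + gyro = (0.1000, -0.0500, 0.0200)
v₁ − v₀ = (-0.03200000, -0.00400000, 0.01400000)
F = m·Δv/dt = (-1.6000, -0.2000, 0.7000)

F = (-1.6000, -0.2000, 0.7000)
τ = (0.1000, -0.0500, 0.0200)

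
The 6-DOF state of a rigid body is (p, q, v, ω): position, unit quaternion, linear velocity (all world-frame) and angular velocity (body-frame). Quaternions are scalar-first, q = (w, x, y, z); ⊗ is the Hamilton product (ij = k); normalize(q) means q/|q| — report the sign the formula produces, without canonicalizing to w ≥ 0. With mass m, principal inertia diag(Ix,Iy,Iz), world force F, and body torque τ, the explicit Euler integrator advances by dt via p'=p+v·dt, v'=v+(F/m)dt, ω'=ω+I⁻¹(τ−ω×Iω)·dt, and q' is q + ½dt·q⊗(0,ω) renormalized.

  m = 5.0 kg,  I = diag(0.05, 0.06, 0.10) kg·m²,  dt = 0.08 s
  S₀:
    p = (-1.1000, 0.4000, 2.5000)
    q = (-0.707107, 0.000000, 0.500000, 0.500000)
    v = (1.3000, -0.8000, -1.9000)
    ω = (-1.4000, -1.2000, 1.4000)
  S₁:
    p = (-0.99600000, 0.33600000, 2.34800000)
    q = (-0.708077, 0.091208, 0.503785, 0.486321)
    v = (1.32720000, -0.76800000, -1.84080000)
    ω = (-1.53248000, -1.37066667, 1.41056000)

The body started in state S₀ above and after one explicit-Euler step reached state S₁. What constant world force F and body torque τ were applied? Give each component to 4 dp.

v₁ − v₀ = (0.02720000, 0.03200000, 0.05920000)
m·(v₁−v₀)/dt = (1.7000, 2.0000, 3.7000)
ω₁ − ω₀ = (-0.13248000, -0.17066667, 0.01056000)
applied torque τ = (-0.1500, -0.0300, 0.0300)

F = (1.7000, 2.0000, 3.7000)
τ = (-0.1500, -0.0300, 0.0300)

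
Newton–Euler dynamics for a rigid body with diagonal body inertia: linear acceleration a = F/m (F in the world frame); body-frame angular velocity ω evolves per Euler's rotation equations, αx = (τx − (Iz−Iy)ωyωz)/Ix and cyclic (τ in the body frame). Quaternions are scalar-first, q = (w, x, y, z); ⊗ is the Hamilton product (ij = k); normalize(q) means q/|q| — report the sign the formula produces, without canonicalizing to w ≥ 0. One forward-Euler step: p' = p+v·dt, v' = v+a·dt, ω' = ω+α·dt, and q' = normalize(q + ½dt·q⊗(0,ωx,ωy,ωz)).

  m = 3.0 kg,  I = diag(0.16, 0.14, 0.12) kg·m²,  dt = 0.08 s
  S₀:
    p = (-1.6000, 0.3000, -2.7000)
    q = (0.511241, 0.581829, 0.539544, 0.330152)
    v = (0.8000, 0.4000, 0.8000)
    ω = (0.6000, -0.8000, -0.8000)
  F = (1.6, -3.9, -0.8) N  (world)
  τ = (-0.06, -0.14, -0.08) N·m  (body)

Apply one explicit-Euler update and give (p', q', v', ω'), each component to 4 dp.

p' = (-1.5360, 0.3320, -2.6360)
q' = (0.5244, 0.5866, 0.5490, 0.2819)
v' = (0.8427, 0.2960, 0.7787)
ω' = (0.5764, -0.8690, -0.8597)

ω×(Iω) gyroscopic = (-0.0128, -0.0192, 0.0096)
α = I⁻¹(τ − ω×Iω) = (-0.2950, -0.8629, -0.7467)
new body rate ω' = (0.5764, -0.8690, -0.8597)
2q̇ = q⊗(0,ω) = (0.3466594, 0.1392310, 0.2545616, -1.1981824)
updated quaternion q' = (0.5244, 0.5866, 0.5490, 0.2819)
new position p' = (-1.5360, 0.3320, -2.6360)
v' = v + a·dt = (0.8427, 0.2960, 0.7787)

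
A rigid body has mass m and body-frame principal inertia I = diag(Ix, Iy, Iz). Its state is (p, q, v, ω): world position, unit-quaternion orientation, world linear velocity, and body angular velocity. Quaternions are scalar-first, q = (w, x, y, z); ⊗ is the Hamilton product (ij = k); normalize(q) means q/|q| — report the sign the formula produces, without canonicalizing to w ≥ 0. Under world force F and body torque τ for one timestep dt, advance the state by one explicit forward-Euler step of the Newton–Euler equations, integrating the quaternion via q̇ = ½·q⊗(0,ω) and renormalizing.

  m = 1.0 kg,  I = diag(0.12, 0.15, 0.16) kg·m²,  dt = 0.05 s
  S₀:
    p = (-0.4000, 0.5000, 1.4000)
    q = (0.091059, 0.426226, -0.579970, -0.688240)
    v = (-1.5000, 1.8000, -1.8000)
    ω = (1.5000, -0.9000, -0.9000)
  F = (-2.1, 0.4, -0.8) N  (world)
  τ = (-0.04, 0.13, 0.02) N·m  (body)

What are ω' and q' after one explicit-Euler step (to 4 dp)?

ω' = (1.4800, -0.8747, -0.8811)
q' = (0.0465, 0.4267, -0.5975, -0.6773)

precession coupling ω×(Iω) = (0.0081, 0.0540, -0.0405)
(τ − ω×Iω)/I = (-0.4008, 0.5067, 0.3781)
ω + α·dt = (1.4800, -0.8747, -0.8811)
2q̇ = q⊗(0,ω) = (-1.7807280, 0.0391455, -0.7307097, 0.4043985)
updated quaternion q' = (0.0465, 0.4267, -0.5975, -0.6773)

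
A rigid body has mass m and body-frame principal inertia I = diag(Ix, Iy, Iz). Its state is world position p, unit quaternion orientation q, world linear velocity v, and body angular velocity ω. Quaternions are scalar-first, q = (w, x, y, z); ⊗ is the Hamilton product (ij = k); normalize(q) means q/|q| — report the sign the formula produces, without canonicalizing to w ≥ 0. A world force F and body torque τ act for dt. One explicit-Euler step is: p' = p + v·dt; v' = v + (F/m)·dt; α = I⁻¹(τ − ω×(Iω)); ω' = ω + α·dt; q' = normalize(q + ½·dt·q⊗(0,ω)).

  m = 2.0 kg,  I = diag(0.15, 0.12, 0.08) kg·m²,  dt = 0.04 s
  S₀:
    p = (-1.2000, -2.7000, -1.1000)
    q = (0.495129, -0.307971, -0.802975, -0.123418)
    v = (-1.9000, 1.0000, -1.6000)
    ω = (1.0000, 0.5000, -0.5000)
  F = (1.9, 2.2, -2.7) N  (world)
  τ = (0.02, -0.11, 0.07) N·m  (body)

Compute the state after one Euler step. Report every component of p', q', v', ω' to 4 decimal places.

p' = (-1.2760, -2.6600, -1.1640)
q' = (0.5079, -0.2887, -0.8033, -0.1154)
v' = (-1.8620, 1.0440, -1.6540)
ω' = (1.0027, 0.4750, -0.4575)

linear accel F/m = (0.9500, 1.1000, -1.3500)
p' = p + v·dt = (-1.2760, -2.6600, -1.1640)
v + (F/m)dt = (-1.8620, 1.0440, -1.6540)
gyro term ω×Iω = (0.0100, -0.0350, -0.0150)
(τ − ω×Iω)/I = (0.0667, -0.6250, 1.0625)
ω' = ω + α·dt = (1.0027, 0.4750, -0.4575)
Hamilton product q⊗(0,ω) = (0.6477495, 0.9583255, -0.0298390, 0.4014250)
q + ½dt·q⊗(0,ω), renormalized = (0.5079, -0.2887, -0.8033, -0.1154)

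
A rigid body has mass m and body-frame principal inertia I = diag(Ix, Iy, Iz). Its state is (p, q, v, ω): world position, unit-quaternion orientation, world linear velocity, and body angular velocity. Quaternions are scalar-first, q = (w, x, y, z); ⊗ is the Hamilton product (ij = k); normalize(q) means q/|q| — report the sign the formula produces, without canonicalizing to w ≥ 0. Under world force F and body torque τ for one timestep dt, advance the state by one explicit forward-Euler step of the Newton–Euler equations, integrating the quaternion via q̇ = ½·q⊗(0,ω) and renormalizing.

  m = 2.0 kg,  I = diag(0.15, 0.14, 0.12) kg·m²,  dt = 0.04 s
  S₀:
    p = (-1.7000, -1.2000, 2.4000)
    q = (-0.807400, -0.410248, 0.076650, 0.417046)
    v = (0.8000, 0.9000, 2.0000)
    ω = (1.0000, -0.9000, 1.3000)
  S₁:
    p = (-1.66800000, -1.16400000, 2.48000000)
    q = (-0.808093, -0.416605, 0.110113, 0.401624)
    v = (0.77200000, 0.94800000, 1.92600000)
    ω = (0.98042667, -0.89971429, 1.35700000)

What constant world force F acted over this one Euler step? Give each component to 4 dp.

F = (-1.4000, 2.4000, -3.7000)

velocity change Δv = (-0.02800000, 0.04800000, -0.07400000)
F = m·Δv/dt = (-1.4000, 2.4000, -3.7000)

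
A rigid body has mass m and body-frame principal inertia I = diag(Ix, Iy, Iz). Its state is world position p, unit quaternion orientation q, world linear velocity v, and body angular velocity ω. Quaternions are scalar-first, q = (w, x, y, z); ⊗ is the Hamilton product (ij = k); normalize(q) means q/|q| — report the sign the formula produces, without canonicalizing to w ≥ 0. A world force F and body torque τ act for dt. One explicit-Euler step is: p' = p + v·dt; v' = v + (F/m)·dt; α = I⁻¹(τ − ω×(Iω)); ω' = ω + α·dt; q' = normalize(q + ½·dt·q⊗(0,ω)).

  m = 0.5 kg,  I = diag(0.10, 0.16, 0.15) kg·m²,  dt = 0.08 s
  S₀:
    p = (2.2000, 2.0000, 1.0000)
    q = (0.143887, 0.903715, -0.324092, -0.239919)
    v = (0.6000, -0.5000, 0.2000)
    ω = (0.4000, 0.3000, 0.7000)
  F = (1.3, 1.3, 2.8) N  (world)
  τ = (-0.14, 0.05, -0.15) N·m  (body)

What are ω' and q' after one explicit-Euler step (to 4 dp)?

ω' = (0.2897, 0.3320, 0.6162)
q' = (0.1400, 0.8993, -0.3513, -0.2197)

gyro term ω×Iω = (-0.0021, -0.0140, 0.0072)
angular accel α = (-1.3790, 0.4000, -1.0480)
new body rate ω' = (0.2897, 0.3320, 0.6162)
Hamilton product q⊗(0,ω) = (-0.0963151, -0.0973339, -0.6854020, 0.5014722)
q + ½dt·q⊗(0,ω), renormalized = (0.1400, 0.8993, -0.3513, -0.2197)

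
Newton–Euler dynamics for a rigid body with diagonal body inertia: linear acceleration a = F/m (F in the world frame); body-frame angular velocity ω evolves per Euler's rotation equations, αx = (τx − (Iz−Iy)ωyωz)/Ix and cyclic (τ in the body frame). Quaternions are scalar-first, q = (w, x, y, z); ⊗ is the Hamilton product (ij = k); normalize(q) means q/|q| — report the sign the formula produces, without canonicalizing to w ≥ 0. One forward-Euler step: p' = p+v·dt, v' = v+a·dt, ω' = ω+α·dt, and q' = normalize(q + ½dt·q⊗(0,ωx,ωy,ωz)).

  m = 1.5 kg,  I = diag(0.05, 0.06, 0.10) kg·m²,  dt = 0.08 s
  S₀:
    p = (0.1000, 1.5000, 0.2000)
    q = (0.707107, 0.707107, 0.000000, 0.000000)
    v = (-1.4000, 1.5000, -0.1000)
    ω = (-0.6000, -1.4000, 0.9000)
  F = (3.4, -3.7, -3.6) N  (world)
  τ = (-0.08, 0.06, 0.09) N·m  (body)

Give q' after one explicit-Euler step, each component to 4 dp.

q' = (0.7223, 0.6884, -0.0649, -0.0141)

q⊗(0,ω) = (0.4242642, -0.4242642, -1.6263461, -0.3535535)
updated quaternion q' = (0.7223, 0.6884, -0.0649, -0.0141)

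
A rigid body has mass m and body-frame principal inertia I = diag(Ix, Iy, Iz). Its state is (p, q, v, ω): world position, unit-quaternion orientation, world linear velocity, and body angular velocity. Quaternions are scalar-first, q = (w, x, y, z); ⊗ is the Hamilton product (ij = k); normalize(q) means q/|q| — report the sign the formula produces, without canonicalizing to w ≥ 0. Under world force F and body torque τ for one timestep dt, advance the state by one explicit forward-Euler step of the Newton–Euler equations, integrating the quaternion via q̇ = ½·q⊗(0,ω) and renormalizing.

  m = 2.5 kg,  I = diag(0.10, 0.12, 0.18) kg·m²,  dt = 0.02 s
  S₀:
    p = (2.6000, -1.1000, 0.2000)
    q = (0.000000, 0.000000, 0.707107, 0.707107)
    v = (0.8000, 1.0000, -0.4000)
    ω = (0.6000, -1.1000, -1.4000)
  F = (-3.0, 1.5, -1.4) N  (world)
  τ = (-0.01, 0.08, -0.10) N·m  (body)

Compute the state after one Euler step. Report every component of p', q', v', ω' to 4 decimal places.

precession coupling ω×(Iω) = (0.0924, 0.0672, -0.0132)
α = I⁻¹(τ − ω×Iω) = (-1.0240, 0.1067, -0.4822)
ω' = ω + α·dt = (0.5795, -1.0979, -1.4096)
Hamilton product q⊗(0,ω) = (1.7677675, -0.2121321, 0.4242642, -0.4242642)
updated quaternion q' = (0.0177, -0.0021, 0.7112, 0.7027)
a = (-1.2000, 0.6000, -0.5600)
new position p' = (2.6160, -1.0800, 0.1920)
v' = v + a·dt = (0.7760, 1.0120, -0.4112)

p' = (2.6160, -1.0800, 0.1920)
q' = (0.0177, -0.0021, 0.7112, 0.7027)
v' = (0.7760, 1.0120, -0.4112)
ω' = (0.5795, -1.0979, -1.4096)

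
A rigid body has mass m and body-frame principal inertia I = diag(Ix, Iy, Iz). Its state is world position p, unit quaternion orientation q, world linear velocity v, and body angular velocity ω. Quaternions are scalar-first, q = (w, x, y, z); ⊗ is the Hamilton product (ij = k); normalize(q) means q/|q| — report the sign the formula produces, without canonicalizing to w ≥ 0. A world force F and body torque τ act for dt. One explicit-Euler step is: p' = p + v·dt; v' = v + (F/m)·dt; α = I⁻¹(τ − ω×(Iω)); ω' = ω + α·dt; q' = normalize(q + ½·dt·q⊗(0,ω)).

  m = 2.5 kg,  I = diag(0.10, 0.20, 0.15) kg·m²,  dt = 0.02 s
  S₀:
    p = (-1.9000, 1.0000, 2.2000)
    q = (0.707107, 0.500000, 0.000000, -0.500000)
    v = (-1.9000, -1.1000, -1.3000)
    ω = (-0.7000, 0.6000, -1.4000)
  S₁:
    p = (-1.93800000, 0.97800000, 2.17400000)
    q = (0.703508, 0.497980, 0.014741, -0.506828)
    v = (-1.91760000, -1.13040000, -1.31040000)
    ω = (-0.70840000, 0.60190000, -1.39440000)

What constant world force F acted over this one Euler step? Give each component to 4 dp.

velocity change Δv = (-0.01760000, -0.03040000, -0.01040000)
F = m·Δv/dt = (-2.2000, -3.8000, -1.3000)

F = (-2.2000, -3.8000, -1.3000)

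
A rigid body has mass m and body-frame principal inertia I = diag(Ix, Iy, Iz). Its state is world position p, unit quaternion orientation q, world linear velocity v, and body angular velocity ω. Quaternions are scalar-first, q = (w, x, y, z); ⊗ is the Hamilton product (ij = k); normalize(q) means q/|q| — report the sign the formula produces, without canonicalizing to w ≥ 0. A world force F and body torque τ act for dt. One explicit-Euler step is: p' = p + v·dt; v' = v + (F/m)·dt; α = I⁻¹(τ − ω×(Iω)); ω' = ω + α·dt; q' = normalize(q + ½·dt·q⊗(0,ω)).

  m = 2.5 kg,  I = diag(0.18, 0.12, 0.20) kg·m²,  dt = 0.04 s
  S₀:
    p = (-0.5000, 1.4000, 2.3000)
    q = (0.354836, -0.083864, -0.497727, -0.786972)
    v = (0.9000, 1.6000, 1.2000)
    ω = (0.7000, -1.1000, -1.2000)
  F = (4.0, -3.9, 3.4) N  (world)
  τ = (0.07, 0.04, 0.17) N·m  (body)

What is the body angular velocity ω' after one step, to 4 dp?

α = I⁻¹(τ − ω×Iω) = (-0.1978, 0.1933, 0.6190)
ω + α·dt = (0.6921, -1.0923, -1.1752)

ω' = (0.6921, -1.0923, -1.1752)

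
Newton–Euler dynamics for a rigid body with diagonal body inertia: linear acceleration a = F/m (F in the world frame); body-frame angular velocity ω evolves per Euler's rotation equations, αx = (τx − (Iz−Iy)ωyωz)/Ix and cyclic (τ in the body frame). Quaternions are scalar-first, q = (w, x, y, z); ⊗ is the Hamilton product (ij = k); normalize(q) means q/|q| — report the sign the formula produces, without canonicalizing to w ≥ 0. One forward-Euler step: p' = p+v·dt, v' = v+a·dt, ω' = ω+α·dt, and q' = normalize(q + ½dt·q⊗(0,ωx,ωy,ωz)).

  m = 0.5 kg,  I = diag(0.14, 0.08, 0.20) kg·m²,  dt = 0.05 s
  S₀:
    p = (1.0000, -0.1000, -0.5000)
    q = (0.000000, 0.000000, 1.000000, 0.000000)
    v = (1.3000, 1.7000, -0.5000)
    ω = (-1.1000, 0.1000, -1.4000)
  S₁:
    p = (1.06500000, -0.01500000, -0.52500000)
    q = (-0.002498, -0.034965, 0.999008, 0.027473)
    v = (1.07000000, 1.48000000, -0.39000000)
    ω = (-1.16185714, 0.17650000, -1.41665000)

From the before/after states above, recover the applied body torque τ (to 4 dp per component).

Δω = ω₁−ω₀ = (-0.06185714, 0.07650000, -0.01665000)
I·α + gyro = (-0.1900, 0.0300, -0.0600)

τ = (-0.1900, 0.0300, -0.0600)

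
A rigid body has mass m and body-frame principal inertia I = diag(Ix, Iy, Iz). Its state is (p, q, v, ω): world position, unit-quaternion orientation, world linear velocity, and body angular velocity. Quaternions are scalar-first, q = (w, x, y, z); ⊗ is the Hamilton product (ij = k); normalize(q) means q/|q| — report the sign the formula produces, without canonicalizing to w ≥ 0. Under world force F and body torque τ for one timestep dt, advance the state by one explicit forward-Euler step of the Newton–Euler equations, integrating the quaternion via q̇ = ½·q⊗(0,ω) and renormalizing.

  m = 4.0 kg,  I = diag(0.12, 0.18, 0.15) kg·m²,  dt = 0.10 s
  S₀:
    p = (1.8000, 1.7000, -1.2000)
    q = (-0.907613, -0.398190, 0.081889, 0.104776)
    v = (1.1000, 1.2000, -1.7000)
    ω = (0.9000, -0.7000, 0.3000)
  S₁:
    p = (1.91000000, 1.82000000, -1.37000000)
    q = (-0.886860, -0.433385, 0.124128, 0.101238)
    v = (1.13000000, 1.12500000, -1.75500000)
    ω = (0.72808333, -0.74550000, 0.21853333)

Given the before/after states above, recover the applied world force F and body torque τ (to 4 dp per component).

rate change Δω = (-0.17191667, -0.04550000, -0.08146667)
gyro term ω₀×Iω₀ = (0.0063, -0.0081, -0.0378)
I·α + gyro = (-0.2000, -0.0900, -0.1600)
Δv = v₁−v₀ = (0.03000000, -0.07500000, -0.05500000)
applied force F = (1.2000, -3.0000, -2.2000)

F = (1.2000, -3.0000, -2.2000)
τ = (-0.2000, -0.0900, -0.1600)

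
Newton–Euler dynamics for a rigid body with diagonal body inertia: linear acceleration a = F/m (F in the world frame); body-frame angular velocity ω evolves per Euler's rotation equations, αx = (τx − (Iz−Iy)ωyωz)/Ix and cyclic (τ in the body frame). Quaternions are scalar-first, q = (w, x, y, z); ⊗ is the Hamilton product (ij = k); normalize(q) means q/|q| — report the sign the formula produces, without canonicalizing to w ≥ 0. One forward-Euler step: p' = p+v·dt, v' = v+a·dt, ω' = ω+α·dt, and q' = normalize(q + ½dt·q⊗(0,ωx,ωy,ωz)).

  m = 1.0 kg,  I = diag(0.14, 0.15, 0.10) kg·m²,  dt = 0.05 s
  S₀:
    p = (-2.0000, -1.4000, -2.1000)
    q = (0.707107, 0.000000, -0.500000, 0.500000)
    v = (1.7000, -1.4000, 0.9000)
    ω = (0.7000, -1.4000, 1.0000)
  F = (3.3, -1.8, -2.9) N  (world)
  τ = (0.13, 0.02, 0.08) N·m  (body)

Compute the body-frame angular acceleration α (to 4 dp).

α = (0.4286, -0.0533, 0.8980)

precession coupling ω×(Iω) = (0.0700, 0.0280, -0.0098)
(τ − ω×Iω)/I = (0.4286, -0.0533, 0.8980)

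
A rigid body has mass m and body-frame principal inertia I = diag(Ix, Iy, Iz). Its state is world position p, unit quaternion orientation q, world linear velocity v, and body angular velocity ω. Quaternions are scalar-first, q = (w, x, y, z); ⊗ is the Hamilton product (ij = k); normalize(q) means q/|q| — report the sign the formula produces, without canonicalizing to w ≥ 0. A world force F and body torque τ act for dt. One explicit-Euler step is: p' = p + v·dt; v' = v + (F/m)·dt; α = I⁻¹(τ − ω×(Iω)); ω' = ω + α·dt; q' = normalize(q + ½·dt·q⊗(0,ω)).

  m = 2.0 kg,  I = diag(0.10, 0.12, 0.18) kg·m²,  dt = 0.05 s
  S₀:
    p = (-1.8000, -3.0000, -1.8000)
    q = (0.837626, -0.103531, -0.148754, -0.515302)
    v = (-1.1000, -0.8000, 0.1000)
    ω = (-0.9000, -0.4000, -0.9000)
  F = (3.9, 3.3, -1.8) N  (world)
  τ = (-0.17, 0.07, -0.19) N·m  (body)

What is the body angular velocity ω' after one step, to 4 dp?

ω×(Iω) gyroscopic = (0.0216, -0.0648, 0.0072)
angular accel α = (-1.9160, 1.1233, -1.0956)
new body rate ω' = (-0.9958, -0.3438, -0.9548)

ω' = (-0.9958, -0.3438, -0.9548)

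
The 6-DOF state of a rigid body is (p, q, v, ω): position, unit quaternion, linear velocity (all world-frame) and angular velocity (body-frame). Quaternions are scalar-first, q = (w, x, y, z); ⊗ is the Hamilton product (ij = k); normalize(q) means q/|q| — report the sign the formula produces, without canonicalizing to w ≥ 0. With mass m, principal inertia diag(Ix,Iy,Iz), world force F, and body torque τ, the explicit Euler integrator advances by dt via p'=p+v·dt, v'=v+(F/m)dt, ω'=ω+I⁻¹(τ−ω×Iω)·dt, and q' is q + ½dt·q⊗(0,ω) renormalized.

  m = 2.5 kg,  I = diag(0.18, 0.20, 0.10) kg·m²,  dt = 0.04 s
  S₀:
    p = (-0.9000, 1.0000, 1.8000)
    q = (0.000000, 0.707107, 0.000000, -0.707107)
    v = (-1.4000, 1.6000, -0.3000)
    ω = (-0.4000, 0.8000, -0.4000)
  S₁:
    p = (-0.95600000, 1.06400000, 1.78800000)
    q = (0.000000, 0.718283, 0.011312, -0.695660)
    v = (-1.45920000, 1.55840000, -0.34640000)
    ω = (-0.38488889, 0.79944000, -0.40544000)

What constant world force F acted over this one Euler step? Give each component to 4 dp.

v₁ − v₀ = (-0.05920000, -0.04160000, -0.04640000)
applied force F = (-3.7000, -2.6000, -2.9000)

F = (-3.7000, -2.6000, -2.9000)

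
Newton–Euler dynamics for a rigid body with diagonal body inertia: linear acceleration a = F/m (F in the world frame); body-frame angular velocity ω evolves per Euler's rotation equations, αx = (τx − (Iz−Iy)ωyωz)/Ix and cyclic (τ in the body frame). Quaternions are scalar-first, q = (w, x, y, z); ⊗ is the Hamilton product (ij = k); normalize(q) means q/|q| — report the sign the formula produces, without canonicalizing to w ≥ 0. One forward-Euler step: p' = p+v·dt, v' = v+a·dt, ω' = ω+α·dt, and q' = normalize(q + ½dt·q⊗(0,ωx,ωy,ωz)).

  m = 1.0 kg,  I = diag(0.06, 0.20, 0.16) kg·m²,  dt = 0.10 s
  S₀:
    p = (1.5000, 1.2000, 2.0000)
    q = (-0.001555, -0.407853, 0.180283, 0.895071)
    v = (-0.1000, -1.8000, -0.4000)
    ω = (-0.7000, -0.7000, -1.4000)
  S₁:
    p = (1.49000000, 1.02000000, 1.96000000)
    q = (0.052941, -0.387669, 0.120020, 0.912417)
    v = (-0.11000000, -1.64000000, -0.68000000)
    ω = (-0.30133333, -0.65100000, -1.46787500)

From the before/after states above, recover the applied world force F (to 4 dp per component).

Δv = v₁−v₀ = (-0.01000000, 0.16000000, -0.28000000)
F = m·Δv/dt = (-0.1000, 1.6000, -2.8000)

F = (-0.1000, 1.6000, -2.8000)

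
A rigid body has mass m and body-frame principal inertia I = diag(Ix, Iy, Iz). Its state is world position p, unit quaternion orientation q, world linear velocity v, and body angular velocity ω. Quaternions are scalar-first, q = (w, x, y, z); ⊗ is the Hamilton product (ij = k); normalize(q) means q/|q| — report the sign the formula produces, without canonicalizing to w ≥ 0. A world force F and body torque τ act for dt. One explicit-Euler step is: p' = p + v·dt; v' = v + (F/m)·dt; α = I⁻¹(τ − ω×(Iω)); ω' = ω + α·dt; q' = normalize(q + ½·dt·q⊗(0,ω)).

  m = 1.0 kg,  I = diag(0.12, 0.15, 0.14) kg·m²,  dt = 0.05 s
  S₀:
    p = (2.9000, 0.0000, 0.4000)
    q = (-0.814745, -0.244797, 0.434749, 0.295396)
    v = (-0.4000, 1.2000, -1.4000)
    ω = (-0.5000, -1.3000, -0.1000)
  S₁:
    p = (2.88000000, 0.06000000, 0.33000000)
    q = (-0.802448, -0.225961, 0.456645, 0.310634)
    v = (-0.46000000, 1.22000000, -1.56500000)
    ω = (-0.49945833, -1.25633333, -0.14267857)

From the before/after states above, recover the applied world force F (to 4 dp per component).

velocity change Δv = (-0.06000000, 0.02000000, -0.16500000)
F = m·Δv/dt = (-1.2000, 0.4000, -3.3000)

F = (-1.2000, 0.4000, -3.3000)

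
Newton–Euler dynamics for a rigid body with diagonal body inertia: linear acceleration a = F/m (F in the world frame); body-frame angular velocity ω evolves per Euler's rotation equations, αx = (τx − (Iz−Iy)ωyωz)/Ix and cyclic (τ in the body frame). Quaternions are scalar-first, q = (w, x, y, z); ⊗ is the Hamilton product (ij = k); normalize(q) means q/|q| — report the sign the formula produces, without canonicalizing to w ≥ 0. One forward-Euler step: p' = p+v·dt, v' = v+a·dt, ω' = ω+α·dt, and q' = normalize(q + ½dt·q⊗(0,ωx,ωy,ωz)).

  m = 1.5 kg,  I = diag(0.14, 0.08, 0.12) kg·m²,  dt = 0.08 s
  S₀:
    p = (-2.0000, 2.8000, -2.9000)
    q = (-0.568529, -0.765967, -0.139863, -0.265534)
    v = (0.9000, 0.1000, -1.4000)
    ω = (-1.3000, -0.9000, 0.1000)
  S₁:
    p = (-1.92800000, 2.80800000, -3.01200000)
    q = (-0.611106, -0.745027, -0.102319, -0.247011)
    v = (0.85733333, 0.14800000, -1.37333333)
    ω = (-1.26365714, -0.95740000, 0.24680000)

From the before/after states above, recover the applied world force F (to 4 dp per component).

Δv = v₁−v₀ = (-0.04266667, 0.04800000, 0.02666667)
m·(v₁−v₀)/dt = (-0.8000, 0.9000, 0.5000)

F = (-0.8000, 0.9000, 0.5000)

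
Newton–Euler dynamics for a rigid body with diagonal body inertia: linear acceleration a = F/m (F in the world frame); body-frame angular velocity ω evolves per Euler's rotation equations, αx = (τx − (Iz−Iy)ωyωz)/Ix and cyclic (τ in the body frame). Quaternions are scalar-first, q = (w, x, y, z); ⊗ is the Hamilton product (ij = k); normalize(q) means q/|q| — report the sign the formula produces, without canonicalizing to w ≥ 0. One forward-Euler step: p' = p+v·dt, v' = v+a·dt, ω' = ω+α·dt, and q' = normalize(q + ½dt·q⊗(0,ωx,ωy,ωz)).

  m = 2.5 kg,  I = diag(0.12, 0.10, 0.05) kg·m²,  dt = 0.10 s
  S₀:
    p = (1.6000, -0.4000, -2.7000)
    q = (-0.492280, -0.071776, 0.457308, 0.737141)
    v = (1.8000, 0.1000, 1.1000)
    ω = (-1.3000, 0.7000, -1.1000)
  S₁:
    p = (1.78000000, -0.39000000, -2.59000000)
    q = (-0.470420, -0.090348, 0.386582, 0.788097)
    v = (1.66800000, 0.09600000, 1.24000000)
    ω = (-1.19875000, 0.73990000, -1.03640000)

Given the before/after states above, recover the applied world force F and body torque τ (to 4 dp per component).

F = (-3.3000, -0.1000, 3.5000)
τ = (0.1600, 0.1400, 0.0500)

velocity change Δv = (-0.13200000, -0.00400000, 0.14000000)
F = m·Δv/dt = (-3.3000, -0.1000, 3.5000)
rate change Δω = (0.10125000, 0.03990000, 0.06360000)
applied torque τ = (0.1600, 0.1400, 0.0500)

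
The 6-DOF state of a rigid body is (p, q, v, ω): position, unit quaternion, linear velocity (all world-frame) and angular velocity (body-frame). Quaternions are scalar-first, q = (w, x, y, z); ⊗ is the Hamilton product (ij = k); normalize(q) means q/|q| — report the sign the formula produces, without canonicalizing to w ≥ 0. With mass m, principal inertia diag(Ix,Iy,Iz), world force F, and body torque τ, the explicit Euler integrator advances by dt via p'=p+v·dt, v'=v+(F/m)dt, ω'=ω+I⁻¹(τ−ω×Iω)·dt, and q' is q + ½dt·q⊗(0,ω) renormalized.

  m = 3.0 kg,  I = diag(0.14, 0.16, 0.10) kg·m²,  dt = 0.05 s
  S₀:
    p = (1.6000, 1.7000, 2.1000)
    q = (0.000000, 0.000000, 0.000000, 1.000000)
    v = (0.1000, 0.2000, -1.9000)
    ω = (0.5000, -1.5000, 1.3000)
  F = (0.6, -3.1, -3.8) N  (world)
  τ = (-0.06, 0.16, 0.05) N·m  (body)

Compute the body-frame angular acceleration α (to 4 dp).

precession coupling ω×(Iω) = (0.1170, 0.0260, -0.0150)
(τ − ω×Iω)/I = (-1.2643, 0.8375, 0.6500)

α = (-1.2643, 0.8375, 0.6500)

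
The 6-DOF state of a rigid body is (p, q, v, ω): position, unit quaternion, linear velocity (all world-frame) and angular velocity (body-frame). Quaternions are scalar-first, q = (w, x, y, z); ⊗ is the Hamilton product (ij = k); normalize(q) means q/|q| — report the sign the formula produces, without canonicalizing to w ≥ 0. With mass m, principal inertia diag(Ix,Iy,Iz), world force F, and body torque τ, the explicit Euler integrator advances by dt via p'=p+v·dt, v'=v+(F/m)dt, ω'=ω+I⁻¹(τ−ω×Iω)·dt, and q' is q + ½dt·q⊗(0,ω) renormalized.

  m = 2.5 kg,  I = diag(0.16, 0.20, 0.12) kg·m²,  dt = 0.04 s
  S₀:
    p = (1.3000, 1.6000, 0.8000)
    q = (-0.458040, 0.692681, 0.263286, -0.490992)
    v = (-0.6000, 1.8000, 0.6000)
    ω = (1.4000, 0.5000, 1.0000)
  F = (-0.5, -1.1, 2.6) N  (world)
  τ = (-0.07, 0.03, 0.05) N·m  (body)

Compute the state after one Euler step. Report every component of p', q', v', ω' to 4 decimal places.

gyro term ω×Iω = (-0.0400, 0.0560, 0.0280)
angular accel α = (-0.1875, -0.1300, 0.1833)
new body rate ω' = (1.3925, 0.4948, 1.0073)
2q̇ = q⊗(0,ω) = (-0.6104044, -0.1324740, -1.6090898, -0.4802999)
updated quaternion q' = (-0.4699, 0.6896, 0.2310, -0.5003)
p' = p + v·dt = (1.2760, 1.6720, 0.8240)
new velocity v' = (-0.6080, 1.7824, 0.6416)

p' = (1.2760, 1.6720, 0.8240)
q' = (-0.4699, 0.6896, 0.2310, -0.5003)
v' = (-0.6080, 1.7824, 0.6416)
ω' = (1.3925, 0.4948, 1.0073)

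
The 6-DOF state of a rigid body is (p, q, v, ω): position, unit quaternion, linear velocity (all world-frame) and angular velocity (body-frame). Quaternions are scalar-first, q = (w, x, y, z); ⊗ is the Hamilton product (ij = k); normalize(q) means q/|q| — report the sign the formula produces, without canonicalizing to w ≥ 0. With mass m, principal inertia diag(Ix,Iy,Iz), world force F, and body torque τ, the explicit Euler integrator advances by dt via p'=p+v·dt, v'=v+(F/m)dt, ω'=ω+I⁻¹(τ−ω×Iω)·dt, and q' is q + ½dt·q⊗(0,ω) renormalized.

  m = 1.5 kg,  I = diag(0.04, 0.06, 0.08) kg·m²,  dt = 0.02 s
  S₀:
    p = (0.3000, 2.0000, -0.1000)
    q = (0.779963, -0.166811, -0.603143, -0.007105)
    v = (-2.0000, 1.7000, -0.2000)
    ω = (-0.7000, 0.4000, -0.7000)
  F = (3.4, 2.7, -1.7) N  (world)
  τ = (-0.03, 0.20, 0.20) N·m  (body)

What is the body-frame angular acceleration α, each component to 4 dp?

ω×(Iω) gyroscopic = (-0.0056, -0.0196, -0.0056)
(τ − ω×Iω)/I = (-0.6100, 3.6600, 2.5700)

α = (-0.6100, 3.6600, 2.5700)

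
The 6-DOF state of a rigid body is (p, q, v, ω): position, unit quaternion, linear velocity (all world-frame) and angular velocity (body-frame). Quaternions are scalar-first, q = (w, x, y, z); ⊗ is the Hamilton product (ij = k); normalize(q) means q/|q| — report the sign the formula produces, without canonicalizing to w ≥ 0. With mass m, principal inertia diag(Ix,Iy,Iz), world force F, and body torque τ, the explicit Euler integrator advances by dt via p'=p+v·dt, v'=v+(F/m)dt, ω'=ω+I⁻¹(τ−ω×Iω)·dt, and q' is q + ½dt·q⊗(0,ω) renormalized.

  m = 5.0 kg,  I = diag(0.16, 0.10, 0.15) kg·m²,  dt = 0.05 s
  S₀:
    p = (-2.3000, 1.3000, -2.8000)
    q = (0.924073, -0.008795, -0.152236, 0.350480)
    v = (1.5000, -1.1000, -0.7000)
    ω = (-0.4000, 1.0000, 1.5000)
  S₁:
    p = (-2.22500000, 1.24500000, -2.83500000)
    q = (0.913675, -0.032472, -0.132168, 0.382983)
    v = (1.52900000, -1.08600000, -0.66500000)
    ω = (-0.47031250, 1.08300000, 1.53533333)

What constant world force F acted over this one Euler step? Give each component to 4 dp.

Δv = v₁−v₀ = (0.02900000, 0.01400000, 0.03500000)
m·(v₁−v₀)/dt = (2.9000, 1.4000, 3.5000)

F = (2.9000, 1.4000, 3.5000)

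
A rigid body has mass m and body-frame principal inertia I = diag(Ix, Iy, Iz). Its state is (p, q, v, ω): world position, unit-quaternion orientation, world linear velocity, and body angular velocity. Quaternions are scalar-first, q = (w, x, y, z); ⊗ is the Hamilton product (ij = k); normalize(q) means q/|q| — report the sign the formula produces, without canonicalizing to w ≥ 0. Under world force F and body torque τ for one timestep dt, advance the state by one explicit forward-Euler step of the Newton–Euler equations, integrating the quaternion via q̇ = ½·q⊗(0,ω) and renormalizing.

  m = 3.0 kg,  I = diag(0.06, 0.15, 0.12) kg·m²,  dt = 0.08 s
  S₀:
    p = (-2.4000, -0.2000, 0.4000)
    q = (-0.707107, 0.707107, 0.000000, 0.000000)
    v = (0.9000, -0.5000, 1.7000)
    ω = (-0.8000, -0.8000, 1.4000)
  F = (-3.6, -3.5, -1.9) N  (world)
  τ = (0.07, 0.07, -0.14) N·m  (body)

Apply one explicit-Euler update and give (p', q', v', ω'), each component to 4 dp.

p + v·dt = (-2.3280, -0.2400, 0.5360)
v' = v + a·dt = (0.8040, -0.5933, 1.6493)
(τ − ω×Iω)/I = (0.6067, 0.0187, -1.6467)
ω + α·dt = (-0.7515, -0.7985, 1.2683)
2q̇ = q⊗(0,ω) = (0.5656856, 0.5656856, -0.4242642, -1.5556354)
q + ½dt·q⊗(0,ω), renormalized = (-0.6827, 0.7279, -0.0169, -0.0621)

p' = (-2.3280, -0.2400, 0.5360)
q' = (-0.6827, 0.7279, -0.0169, -0.0621)
v' = (0.8040, -0.5933, 1.6493)
ω' = (-0.7515, -0.7985, 1.2683)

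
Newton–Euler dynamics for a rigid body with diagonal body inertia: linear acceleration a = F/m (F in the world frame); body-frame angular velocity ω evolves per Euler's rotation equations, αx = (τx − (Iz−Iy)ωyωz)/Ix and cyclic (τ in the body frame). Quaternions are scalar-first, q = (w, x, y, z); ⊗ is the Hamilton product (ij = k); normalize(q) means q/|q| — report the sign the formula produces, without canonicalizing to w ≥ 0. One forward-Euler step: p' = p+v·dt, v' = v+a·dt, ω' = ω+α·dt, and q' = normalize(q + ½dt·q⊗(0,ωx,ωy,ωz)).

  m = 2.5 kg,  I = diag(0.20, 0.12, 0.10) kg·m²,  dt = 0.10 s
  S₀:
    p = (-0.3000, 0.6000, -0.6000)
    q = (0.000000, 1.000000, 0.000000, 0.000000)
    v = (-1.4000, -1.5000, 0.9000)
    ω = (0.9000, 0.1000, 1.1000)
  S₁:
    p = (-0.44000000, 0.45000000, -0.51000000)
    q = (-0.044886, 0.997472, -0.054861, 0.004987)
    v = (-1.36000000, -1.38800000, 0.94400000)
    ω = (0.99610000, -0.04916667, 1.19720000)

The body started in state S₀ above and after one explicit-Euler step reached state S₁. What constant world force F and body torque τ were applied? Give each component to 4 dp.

F = (1.0000, 2.8000, 1.1000)
τ = (0.1900, -0.0800, 0.0900)

velocity change Δv = (0.04000000, 0.11200000, 0.04400000)
F = m·Δv/dt = (1.0000, 2.8000, 1.1000)
ω₁ − ω₀ = (0.09610000, -0.14916667, 0.09720000)
precession coupling = (-0.0022, 0.0990, -0.0072)
applied torque τ = (0.1900, -0.0800, 0.0900)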